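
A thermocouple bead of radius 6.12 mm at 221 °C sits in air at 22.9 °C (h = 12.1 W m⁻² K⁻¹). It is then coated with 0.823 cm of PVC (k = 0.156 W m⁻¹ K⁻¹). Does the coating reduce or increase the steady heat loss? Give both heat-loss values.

Critical radius for a sphere: r_cr = 2k/h = 0.0258 m = 2.58 cm.
Outer radius after coating: r₂ = 0.00612 + 0.00823 = 0.01435 m.
Since r₁ < r_cr and r₂ ≤ r_cr, the coating moves toward the maximum at r_cr — heat loss rises.
Bare: R = 1/(4πr₁²h) = 175.6 K/W; Q = 198.1/175.6 = 1.13 W.
Coated: R = R_cond + R_conv = 79.74 K/W; Q = 198.1/79.74 = 2.48 W.

increases: 1.13 → 2.48 W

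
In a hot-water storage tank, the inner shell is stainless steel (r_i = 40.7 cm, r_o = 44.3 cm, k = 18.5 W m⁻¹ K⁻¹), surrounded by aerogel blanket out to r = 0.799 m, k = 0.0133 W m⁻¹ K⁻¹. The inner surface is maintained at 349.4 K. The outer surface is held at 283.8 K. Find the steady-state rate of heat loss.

Series thermal resistances, inner to outer:
  R_stainless steel = (1/0.407 − 1/0.443)/(4πk) = 0.1997/(4π·18.5) = 8.589×10^-4 K/W
  R_aerogel blanket = (1/0.443 − 1/0.799)/(4πk) = 1.006/(4π·0.0133) = 6.018 K/W
ΣR = 8.589×10^-4 + 6.018 = 6.019 K/W
Q = ΔT/ΣR = (349.4 K − 283.8 K)/6.019 = 10.9 W

Q = 10.9 W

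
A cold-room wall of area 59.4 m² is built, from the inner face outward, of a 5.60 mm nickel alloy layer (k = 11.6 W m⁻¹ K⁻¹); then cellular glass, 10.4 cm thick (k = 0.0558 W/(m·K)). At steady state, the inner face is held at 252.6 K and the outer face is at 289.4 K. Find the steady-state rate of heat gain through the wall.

Q = 1170 W

Treat each layer as a resistance in series:
  R_nickel alloy = L/(kA) = 0.00560/(11.6·59.4) = 8.127×10^-6 K/W
  R_cellular glass = L/(kA) = 0.104/(0.0558·59.4) = 0.03138 K/W
ΣR = 8.127×10^-6 + 0.03138 = 0.03139 K/W
Q = ΔT/ΣR = (252.6 K − 289.4 K)/0.03139 = -1170 W
(Negative Q ⇒ heat flows inward; heat gain = 1170 W.)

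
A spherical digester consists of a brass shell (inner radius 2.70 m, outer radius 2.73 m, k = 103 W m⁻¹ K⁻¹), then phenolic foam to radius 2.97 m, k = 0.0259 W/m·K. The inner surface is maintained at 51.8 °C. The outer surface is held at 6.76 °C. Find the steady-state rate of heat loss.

Q = 495 W

Resistance network (inner→outer):
  R_brass = (1/2.70 − 1/2.73)/(4πk) = 0.004070/(4π·103) = 3.144×10^-6 K/W
  R_phenolic foam = (1/2.73 − 1/2.97)/(4πk) = 0.02960/(4π·0.0259) = 0.09095 K/W
ΣR = 3.144×10^-6 + 0.09095 = 0.09095 K/W
Q = ΔT/ΣR = (51.8 °C − 6.76 °C)/0.09095 = 495 W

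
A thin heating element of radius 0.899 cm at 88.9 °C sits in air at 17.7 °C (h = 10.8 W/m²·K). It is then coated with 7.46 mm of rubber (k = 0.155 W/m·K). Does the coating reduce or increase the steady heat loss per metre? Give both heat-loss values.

increases: 43.4 → 47.0 W/m

Critical radius for a cylinder: r_cr = k/h = 0.0144 m = 1.44 cm.
Outer radius after coating: r₂ = 0.00899 + 0.00746 = 0.01645 m.
r₁ < r_cr < r₂: heat loss rises to a maximum at r_cr then falls. Whether the coating helps depends on whether Q(r₂) has dropped back below Q(r₁).
Bare: R = 1/(2πr₁h) = 1.639 m·K/W; Q = 71.2/1.639 = 43.4 W/m.
Coated: R = R_cond + R_conv = 1.516 m·K/W; Q = 71.2/1.516 = 47.0 W/m.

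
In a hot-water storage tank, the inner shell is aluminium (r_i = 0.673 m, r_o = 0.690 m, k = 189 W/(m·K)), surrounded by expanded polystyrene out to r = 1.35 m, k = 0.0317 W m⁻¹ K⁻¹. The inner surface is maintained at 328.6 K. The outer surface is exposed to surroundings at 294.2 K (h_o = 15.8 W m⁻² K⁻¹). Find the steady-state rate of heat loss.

Treat each layer as a resistance in series:
  R_aluminium = (1/0.673 − 1/0.690)/(4πk) = 0.03661/(4π·189) = 1.541×10^-5 K/W
  R_expanded polystyrene = (1/0.690 − 1/1.35)/(4πk) = 0.7085/(4π·0.0317) = 1.779 K/W
  R_conv,out = 1/(4πr²h) = 1/(4π·1.35²·15.8) = 0.002764 K/W
ΣR = 1.541×10^-5 + 1.779 + 0.002764 = 1.782 K/W
Q = ΔT/ΣR = (328.6 K − 294.2 K)/1.782 = 19.3 W

Q = 19.3 W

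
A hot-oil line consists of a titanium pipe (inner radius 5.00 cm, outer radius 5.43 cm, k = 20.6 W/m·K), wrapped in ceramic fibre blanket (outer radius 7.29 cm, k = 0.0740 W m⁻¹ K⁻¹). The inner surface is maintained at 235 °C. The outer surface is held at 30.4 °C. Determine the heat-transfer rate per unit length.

Resistance network (inner→outer):
  R'_titanium = ln(0.0543/0.0500)/(2πk) = 0.08250/(2π·20.6) = 6.374×10^-4 m·K/W
  R'_ceramic fibre blanket = ln(0.0729/0.0543)/(2πk) = 0.2946/(2π·0.0740) = 0.6335 m·K/W
ΣR = 6.374×10^-4 + 0.6335 = 0.6341 m·K/W
Q' = ΔT/ΣR = (235 °C − 30.4 °C)/0.6341 = 323 W/m

Q' = 323 W/m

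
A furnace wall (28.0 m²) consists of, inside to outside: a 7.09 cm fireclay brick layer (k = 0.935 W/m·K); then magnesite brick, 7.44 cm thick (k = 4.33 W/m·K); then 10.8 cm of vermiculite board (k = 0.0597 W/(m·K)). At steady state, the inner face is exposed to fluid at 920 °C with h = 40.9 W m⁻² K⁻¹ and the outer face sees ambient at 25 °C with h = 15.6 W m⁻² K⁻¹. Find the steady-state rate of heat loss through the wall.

Resistance network (inner→outer):
  R_conv,in = 1/(hA) = 1/(40.9·28.0) = 8.732×10^-4 K/W
  R_fireclay brick = L/(kA) = 0.0709/(0.935·28.0) = 0.002708 K/W
  R_magnesite brick = L/(kA) = 0.0744/(4.33·28.0) = 6.137×10^-4 K/W
  R_vermiculite board = L/(kA) = 0.108/(0.0597·28.0) = 0.06461 K/W
  R_conv,out = 1/(hA) = 1/(15.6·28.0) = 0.002289 K/W
ΣR = 8.732×10^-4 + 0.002708 + 6.137×10^-4 + 0.06461 + 0.002289 = 0.07109 K/W
Q = ΔT/ΣR = (920 °C − 25 °C)/0.07109 = 12600 W

Q = 12.6 kW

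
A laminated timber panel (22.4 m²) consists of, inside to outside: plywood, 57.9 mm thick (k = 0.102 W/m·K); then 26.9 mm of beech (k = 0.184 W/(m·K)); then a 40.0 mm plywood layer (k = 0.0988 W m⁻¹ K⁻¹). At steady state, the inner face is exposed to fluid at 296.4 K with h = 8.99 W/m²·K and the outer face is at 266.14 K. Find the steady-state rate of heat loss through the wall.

Resistance network (inner→outer):
  R_conv,in = 1/(hA) = 1/(8.99·22.4) = 0.004966 K/W
  R_plywood = L/(kA) = 0.0579/(0.102·22.4) = 0.02534 K/W
  R_beech = L/(kA) = 0.0269/(0.184·22.4) = 0.006527 K/W
  R_plywood = L/(kA) = 0.0400/(0.0988·22.4) = 0.01807 K/W
ΣR = 0.004966 + 0.02534 + 0.006527 + 0.01807 = 0.05490 K/W
Q = ΔT/ΣR = (296.4 K − 266.14 K)/0.05490 = 551 W

Q = 551 W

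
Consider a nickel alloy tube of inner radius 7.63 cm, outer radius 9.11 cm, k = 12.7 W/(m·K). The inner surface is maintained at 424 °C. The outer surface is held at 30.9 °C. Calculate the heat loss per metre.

Q' = 2πk·ΔT/ln(r₂/r₁) = 2π × 12.7 × 393.1 / ln(0.0911/0.0763) = 1.77×10^5 W/m

Q' = 1.77×10^5 W/m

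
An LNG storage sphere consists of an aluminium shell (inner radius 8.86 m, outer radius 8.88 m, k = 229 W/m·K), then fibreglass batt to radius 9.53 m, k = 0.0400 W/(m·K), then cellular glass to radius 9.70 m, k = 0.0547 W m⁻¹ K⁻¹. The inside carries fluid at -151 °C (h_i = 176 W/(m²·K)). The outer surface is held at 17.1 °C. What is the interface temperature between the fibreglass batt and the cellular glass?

Resistance network (inner→outer):
  R_conv,in = 1/(4πr²h) = 1/(4π·8.86²·176) = 5.760×10^-6 K/W
  R_aluminium = (1/8.86 − 1/8.88)/(4πk) = 2.542×10^-4/(4π·229) = 8.834×10^-8 K/W
  R_fibreglass batt = (1/8.88 − 1/9.53)/(4πk) = 0.007681/(4π·0.0400) = 0.01528 K/W
  R_cellular glass = (1/9.53 − 1/9.70)/(4πk) = 0.001839/(4π·0.0547) = 0.002675 K/W
ΣR = 5.760×10^-6 + 8.834×10^-8 + 0.01528 + 0.002675 = 0.01796 K/W
Q = ΔT/ΣR = (-151 °C − 17.1 °C)/0.01796 = -9360 W
From the inner boundary to the fibreglass batt/cellular glass interface, ΣR_partial = 0.01529 K/W.
T_interface = T_in − Q·ΣR_partial = -151 °C − (-9360)(0.01529) = -7.9 °C

T = -7.9 °C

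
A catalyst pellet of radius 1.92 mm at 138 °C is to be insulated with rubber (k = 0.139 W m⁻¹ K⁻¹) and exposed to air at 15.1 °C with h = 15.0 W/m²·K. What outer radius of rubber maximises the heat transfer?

r_cr = 1.85 cm

For a sphere, r_cr = 2k_ins/h = 2·0.139/15.0 = 0.0185 m = 1.85 cm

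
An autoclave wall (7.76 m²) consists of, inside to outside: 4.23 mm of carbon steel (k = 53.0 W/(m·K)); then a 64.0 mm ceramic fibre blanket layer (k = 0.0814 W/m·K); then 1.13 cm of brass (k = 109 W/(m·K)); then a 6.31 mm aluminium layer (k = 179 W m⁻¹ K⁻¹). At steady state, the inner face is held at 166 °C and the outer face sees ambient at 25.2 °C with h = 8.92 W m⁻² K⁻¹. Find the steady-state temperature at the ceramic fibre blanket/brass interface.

Resistance network (inner→outer):
  R_carbon steel = L/(kA) = 0.00423/(53.0·7.76) = 1.028×10^-5 K/W
  R_ceramic fibre blanket = L/(kA) = 0.0640/(0.0814·7.76) = 0.1013 K/W
  R_brass = L/(kA) = 0.0113/(109·7.76) = 1.336×10^-5 K/W
  R_aluminium = L/(kA) = 0.00631/(179·7.76) = 4.543×10^-6 K/W
  R_conv,out = 1/(hA) = 1/(8.92·7.76) = 0.01445 K/W
ΣR = 1.028×10^-5 + 0.1013 + 1.336×10^-5 + 4.543×10^-6 + 0.01445 = 0.1158 K/W
Q = ΔT/ΣR = (166 °C − 25.2 °C)/0.1158 = 1216 W
From the inner boundary to the ceramic fibre blanket/brass interface, ΣR_partial = 0.1013 K/W.
T_interface = T_in − Q·ΣR_partial = 166 °C − (1216)(0.1013) = 42.8 °C

T = 42.8 °C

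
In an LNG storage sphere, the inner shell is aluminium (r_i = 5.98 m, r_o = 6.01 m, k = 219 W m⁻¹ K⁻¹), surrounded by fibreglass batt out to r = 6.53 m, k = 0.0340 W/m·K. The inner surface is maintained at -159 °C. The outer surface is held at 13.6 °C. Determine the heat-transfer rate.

Resistance network (inner→outer):
  R_aluminium = (1/5.98 − 1/6.01)/(4πk) = 8.347×10^-4/(4π·219) = 3.033×10^-7 K/W
  R_fibreglass batt = (1/6.01 − 1/6.53)/(4πk) = 0.01325/(4π·0.0340) = 0.03101 K/W
ΣR = 3.033×10^-7 + 0.03101 = 0.03101 K/W
Q = ΔT/ΣR = (-159 °C − 13.6 °C)/0.03101 = -5570 W
(Negative Q ⇒ heat flows inward; heat gain = 5570 W.)

Q = 5.57 kW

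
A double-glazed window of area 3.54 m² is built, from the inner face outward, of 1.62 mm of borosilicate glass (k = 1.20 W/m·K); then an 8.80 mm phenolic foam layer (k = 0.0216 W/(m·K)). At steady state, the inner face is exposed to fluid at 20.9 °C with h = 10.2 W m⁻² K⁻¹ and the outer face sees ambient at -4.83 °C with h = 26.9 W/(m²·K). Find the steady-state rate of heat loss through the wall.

Resistance network (inner→outer):
  R_conv,in = 1/(hA) = 1/(10.2·3.54) = 0.02769 K/W
  R_borosilicate glass = L/(kA) = 0.00162/(1.20·3.54) = 3.814×10^-4 K/W
  R_phenolic foam = L/(kA) = 0.00880/(0.0216·3.54) = 0.1151 K/W
  R_conv,out = 1/(hA) = 1/(26.9·3.54) = 0.01050 K/W
ΣR = 0.02769 + 3.814×10^-4 + 0.1151 + 0.01050 = 0.1537 K/W
Q = ΔT/ΣR = (20.9 °C − -4.83 °C)/0.1537 = 167 W

Q = 167 W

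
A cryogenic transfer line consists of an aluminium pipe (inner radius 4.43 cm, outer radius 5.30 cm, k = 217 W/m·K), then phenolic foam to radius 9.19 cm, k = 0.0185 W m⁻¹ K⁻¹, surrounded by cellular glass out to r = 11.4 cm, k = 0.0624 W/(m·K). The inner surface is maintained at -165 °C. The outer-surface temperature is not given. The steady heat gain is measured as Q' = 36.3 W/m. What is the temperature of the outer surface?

Series resistances:
  R'_aluminium = ln(0.0530/0.0443)/(2πk) = 0.1793/(2π·217) = 1.315×10^-4 m·K/W
  R'_phenolic foam = ln(0.0919/0.0530)/(2πk) = 0.5504/(2π·0.0185) = 4.735 m·K/W
  R'_cellular glass = ln(0.114/0.0919)/(2πk) = 0.2155/(2π·0.0624) = 0.5496 m·K/W
ΣR = 5.285 m·K/W
ΔT = Q'·ΣR = 36.3 × 5.285 = 191.8 K
Heat flows inward, so T_out = T_in + ΔT = -165 + 191.8 = 26.8 °C

T_out = 26.8 °C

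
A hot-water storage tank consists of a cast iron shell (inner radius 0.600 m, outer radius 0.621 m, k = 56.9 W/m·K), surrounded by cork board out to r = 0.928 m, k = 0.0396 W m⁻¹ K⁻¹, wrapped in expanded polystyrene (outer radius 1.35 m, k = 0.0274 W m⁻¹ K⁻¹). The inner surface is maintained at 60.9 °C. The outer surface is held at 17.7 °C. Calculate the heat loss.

Series thermal resistances, inner to outer:
  R_cast iron = (1/0.600 − 1/0.621)/(4πk) = 0.05636/(4π·56.9) = 7.882×10^-5 K/W
  R_cork board = (1/0.621 − 1/0.928)/(4πk) = 0.5327/(4π·0.0396) = 1.071 K/W
  R_expanded polystyrene = (1/0.928 − 1/1.35)/(4πk) = 0.3368/(4π·0.0274) = 0.9783 K/W
ΣR = 7.882×10^-5 + 1.071 + 0.9783 = 2.049 K/W
Q = ΔT/ΣR = (60.9 °C − 17.7 °C)/2.049 = 21.1 W

Q = 21.1 W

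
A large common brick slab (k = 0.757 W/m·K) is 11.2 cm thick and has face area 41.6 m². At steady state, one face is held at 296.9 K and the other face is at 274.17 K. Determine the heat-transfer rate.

Q = 6390 W

Q = kA·ΔT/L = 0.757 × 41.6 × |296.9 K − 274.17 K| / 0.112 = 6390 W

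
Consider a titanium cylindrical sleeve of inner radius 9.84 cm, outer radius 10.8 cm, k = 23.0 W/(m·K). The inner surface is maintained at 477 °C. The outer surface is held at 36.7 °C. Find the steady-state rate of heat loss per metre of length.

Q' = 6.84×10^5 W/m

Q' = 2πk·ΔT/ln(r₂/r₁) = 2π × 23.0 × 440.3 / ln(0.108/0.0984) = 6.84×10^5 W/m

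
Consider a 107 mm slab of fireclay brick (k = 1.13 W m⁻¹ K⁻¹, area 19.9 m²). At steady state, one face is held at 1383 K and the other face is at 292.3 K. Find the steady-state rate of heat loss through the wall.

Q = kA·ΔT/L = 1.13 × 19.9 × |1383 K − 292.3 K| / 0.107 = 2.29×10^5 W

Q = 2.29×10^5 W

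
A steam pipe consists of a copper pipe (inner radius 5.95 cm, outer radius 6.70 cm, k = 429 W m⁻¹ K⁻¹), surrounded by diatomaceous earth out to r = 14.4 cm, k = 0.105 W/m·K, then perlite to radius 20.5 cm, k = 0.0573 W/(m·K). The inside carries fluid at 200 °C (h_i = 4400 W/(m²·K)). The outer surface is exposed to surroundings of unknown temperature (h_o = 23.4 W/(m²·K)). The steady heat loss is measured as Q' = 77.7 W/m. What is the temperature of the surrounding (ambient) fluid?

Series resistances:
  R'_conv,in = 1/(2πr h) = 1/(2π·0.0595·4400) = 6.079×10^-4 m·K/W
  R'_copper = ln(0.0670/0.0595)/(2πk) = 0.1187/(2π·429) = 4.404×10^-5 m·K/W
  R'_diatomaceous earth = ln(0.144/0.0670)/(2πk) = 0.7651/(2π·0.105) = 1.160 m·K/W
  R'_perlite = ln(0.205/0.144)/(2πk) = 0.3532/(2π·0.0573) = 0.9810 m·K/W
  R'_conv,out = 1/(2πr h) = 1/(2π·0.205·23.4) = 0.03318 m·K/W
ΣR = 2.175 m·K/W
ΔT = Q'·ΣR = 77.7 × 2.175 = 169.0 K
Heat flows outward, so T_out = T_in − ΔT = 200 − 169.0 = 31.0 °C

T_out = 31.0 °C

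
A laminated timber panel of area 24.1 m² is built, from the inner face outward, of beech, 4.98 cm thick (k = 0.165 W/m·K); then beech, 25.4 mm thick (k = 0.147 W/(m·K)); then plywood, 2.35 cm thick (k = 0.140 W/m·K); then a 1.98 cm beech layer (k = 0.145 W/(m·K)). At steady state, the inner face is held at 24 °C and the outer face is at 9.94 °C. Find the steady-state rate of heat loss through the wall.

Q = 435 W

Treat each layer as a resistance in series:
  R_beech = L/(kA) = 0.0498/(0.165·24.1) = 0.01252 K/W
  R_beech = L/(kA) = 0.0254/(0.147·24.1) = 0.007170 K/W
  R_plywood = L/(kA) = 0.0235/(0.140·24.1) = 0.006965 K/W
  R_beech = L/(kA) = 0.0198/(0.145·24.1) = 0.005666 K/W
ΣR = 0.01252 + 0.007170 + 0.006965 + 0.005666 = 0.03232 K/W
Q = ΔT/ΣR = (24 °C − 9.94 °C)/0.03232 = 435 W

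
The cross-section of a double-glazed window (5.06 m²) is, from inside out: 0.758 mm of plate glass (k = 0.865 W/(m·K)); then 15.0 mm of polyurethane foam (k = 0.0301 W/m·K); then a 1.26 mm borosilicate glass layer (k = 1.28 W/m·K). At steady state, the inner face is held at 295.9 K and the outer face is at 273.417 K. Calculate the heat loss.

Resistance network (inner→outer):
  R_plate glass = L/(kA) = 7.58×10^-4/(0.865·5.06) = 1.732×10^-4 K/W
  R_polyurethane foam = L/(kA) = 0.0150/(0.0301·5.06) = 0.09849 K/W
  R_borosilicate glass = L/(kA) = 0.00126/(1.28·5.06) = 1.945×10^-4 K/W
ΣR = 1.732×10^-4 + 0.09849 + 1.945×10^-4 = 0.09886 K/W
Q = ΔT/ΣR = (295.9 K − 273.417 K)/0.09886 = 227 W

Q = 227 W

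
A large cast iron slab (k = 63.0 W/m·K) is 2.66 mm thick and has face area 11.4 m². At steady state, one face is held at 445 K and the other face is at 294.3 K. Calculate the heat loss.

Q = 4.07×10^7 W

Q = kA·ΔT/L = 63.0 × 11.4 × |445 K − 294.3 K| / 0.00266 = 4.07×10^7 W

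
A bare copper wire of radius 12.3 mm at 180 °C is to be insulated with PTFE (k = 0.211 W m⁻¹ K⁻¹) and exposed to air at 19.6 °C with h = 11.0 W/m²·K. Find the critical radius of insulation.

For a cylinder, r_cr = k_ins/h = 0.211/11.0 = 0.0192 m = 1.92 cm

r_cr = 1.92 cm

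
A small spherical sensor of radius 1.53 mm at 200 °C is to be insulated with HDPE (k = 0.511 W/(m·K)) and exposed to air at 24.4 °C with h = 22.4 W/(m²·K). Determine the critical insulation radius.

For a sphere, r_cr = 2k_ins/h = 2·0.511/22.4 = 0.0456 m = 4.56 cm

r_cr = 4.56 cm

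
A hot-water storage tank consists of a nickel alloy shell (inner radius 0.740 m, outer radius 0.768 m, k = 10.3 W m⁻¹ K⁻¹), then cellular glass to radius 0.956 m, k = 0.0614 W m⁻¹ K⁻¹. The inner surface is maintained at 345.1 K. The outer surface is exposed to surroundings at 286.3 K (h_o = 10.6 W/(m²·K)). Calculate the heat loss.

Q = 173 W

Resistance network (inner→outer):
  R_nickel alloy = (1/0.740 − 1/0.768)/(4πk) = 0.04927/(4π·10.3) = 3.806×10^-4 K/W
  R_cellular glass = (1/0.768 − 1/0.956)/(4πk) = 0.2561/(4π·0.0614) = 0.3319 K/W
  R_conv,out = 1/(4πr²h) = 1/(4π·0.956²·10.6) = 0.008214 K/W
ΣR = 3.806×10^-4 + 0.3319 + 0.008214 = 0.3405 K/W
Q = ΔT/ΣR = (345.1 K − 286.3 K)/0.3405 = 173 W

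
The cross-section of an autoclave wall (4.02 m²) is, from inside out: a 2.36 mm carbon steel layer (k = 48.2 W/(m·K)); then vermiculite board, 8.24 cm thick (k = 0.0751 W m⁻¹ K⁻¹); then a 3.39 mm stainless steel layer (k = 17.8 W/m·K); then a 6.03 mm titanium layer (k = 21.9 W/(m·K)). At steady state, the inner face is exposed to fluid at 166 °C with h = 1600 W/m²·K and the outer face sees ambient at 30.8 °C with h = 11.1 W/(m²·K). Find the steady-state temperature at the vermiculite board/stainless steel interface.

Series thermal resistances, inner to outer:
  R_conv,in = 1/(hA) = 1/(1600·4.02) = 1.555×10^-4 K/W
  R_carbon steel = L/(kA) = 0.00236/(48.2·4.02) = 1.218×10^-5 K/W
  R_vermiculite board = L/(kA) = 0.0824/(0.0751·4.02) = 0.2729 K/W
  R_stainless steel = L/(kA) = 0.00339/(17.8·4.02) = 4.738×10^-5 K/W
  R_titanium = L/(kA) = 0.00603/(21.9·4.02) = 6.849×10^-5 K/W
  R_conv,out = 1/(hA) = 1/(11.1·4.02) = 0.02241 K/W
ΣR = 1.555×10^-4 + 1.218×10^-5 + 0.2729 + 4.738×10^-5 + 6.849×10^-5 + 0.02241 = 0.2956 K/W
Q = ΔT/ΣR = (166 °C − 30.8 °C)/0.2956 = 457.4 W
From the inner boundary to the vermiculite board/stainless steel interface, ΣR_partial = 0.2731 K/W.
T_interface = T_in − Q·ΣR_partial = 166 °C − (457.4)(0.2731) = 41.1 °C

T = 41.1 °C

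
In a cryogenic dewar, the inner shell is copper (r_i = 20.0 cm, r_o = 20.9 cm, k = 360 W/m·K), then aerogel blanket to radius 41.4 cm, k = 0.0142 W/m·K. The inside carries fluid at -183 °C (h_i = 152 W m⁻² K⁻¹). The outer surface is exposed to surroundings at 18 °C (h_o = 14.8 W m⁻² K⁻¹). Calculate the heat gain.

Q = 15.1 W

Treat each layer as a resistance in series:
  R_conv,in = 1/(4πr²h) = 1/(4π·0.200²·152) = 0.01309 K/W
  R_copper = (1/0.200 − 1/0.209)/(4πk) = 0.2153/(4π·360) = 4.759×10^-5 K/W
  R_aerogel blanket = (1/0.209 − 1/0.414)/(4πk) = 2.369/(4π·0.0142) = 13.28 K/W
  R_conv,out = 1/(4πr²h) = 1/(4π·0.414²·14.8) = 0.03137 K/W
ΣR = 0.01309 + 4.759×10^-5 + 13.28 + 0.03137 = 13.32 K/W
Q = ΔT/ΣR = (-183 °C − 18 °C)/13.32 = -15.1 W
(Negative Q ⇒ heat flows inward; heat gain = 15.1 W.)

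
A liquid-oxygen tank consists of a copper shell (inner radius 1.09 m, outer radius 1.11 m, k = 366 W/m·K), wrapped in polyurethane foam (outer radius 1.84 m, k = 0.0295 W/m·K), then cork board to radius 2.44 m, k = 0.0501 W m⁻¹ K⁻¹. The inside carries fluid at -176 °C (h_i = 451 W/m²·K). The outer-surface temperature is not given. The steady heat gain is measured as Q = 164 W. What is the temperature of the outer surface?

T_out = 17.0 °C

Sum the resistances:
  R_conv,in = 1/(4πr²h) = 1/(4π·1.09²·451) = 1.485×10^-4 K/W
  R_copper = (1/1.09 − 1/1.11)/(4πk) = 0.01653/(4π·366) = 3.594×10^-6 K/W
  R_polyurethane foam = (1/1.11 − 1/1.84)/(4πk) = 0.3574/(4π·0.0295) = 0.9642 K/W
  R_cork board = (1/1.84 − 1/2.44)/(4πk) = 0.1336/(4π·0.0501) = 0.2123 K/W
ΣR = 1.177 K/W
ΔT = Q·ΣR = 164 × 1.177 = 193.0 K
Heat flows inward, so T_out = T_in + ΔT = -176 + 193.0 = 17.0 °C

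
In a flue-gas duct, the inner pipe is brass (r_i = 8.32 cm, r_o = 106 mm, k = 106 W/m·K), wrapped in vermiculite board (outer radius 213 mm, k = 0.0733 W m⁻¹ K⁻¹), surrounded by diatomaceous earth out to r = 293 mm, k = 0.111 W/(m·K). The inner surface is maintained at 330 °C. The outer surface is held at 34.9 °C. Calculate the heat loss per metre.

Resistance network (inner→outer):
  R'_brass = ln(0.106/0.0832)/(2πk) = 0.2422/(2π·106) = 3.636×10^-4 m·K/W
  R'_vermiculite board = ln(0.213/0.106)/(2πk) = 0.6979/(2π·0.0733) = 1.515 m·K/W
  R'_diatomaceous earth = ln(0.293/0.213)/(2πk) = 0.3189/(2π·0.111) = 0.4572 m·K/W
ΣR = 3.636×10^-4 + 1.515 + 0.4572 = 1.973 m·K/W
Q' = ΔT/ΣR = (330 °C − 34.9 °C)/1.973 = 150 W/m

Q' = 150 W/m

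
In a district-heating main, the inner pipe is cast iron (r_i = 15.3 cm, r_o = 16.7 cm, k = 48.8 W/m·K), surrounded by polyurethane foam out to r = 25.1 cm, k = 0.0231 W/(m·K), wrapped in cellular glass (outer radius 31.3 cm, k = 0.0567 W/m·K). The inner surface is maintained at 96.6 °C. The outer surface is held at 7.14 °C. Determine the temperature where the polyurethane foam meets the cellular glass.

T = 23.3 °C

Resistance network (inner→outer):
  R'_cast iron = ln(0.167/0.153)/(2πk) = 0.08756/(2π·48.8) = 2.856×10^-4 m·K/W
  R'_polyurethane foam = ln(0.251/0.167)/(2πk) = 0.4075/(2π·0.0231) = 2.807 m·K/W
  R'_cellular glass = ln(0.313/0.251)/(2πk) = 0.2208/(2π·0.0567) = 0.6196 m·K/W
ΣR = 2.856×10^-4 + 2.807 + 0.6196 = 3.427 m·K/W
Q' = ΔT/ΣR = (96.6 °C − 7.14 °C)/3.427 = 26.10 W/m
From the inner boundary to the polyurethane foam/cellular glass interface, ΣR_partial = 2.807 m·K/W.
T_interface = T_in − Q'·ΣR_partial = 96.6 °C − (26.10)(2.807) = 23.3 °C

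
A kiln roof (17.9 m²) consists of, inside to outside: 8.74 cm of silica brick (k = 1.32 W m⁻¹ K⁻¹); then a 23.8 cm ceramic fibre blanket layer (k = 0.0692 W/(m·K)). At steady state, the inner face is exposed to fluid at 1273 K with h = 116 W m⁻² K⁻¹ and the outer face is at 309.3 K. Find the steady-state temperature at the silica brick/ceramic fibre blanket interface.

T = 1252 K

Treat each layer as a resistance in series:
  R_conv,in = 1/(hA) = 1/(116·17.9) = 4.816×10^-4 K/W
  R_silica brick = L/(kA) = 0.0874/(1.32·17.9) = 0.003699 K/W
  R_ceramic fibre blanket = L/(kA) = 0.238/(0.0692·17.9) = 0.1921 K/W
ΣR = 4.816×10^-4 + 0.003699 + 0.1921 = 0.1963 K/W
Q = ΔT/ΣR = (1273 K − 309.3 K)/0.1963 = 4909 W
From the inner boundary to the silica brick/ceramic fibre blanket interface, ΣR_partial = 0.004181 K/W.
T_interface = T_in − Q·ΣR_partial = 1273 K − (4909)(0.004181) = 1252 K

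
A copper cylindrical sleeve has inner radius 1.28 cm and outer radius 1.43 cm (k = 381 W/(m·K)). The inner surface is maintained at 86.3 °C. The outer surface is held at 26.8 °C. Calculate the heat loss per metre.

Q' = 2πk·ΔT/ln(r₂/r₁) = 2π × 381 × 59.5 / ln(0.0143/0.0128) = 1.29×10^6 W/m

Q' = 1290 kW/m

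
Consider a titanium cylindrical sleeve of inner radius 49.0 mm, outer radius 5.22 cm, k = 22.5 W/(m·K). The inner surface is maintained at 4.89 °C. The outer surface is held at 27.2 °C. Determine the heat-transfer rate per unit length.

Q' = 49.9 kW/m

Q' = 2πk·ΔT/ln(r₂/r₁) = 2π × 22.5 × 22.31 / ln(0.0522/0.0490) = 49900 W/m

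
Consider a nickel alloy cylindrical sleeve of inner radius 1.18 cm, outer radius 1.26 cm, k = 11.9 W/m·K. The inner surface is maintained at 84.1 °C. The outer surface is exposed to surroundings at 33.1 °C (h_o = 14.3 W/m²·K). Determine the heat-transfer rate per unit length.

Q' = 57.7 W/m

Series thermal resistances, inner to outer:
  R'_nickel alloy = ln(0.0126/0.0118)/(2πk) = 0.06560/(2π·11.9) = 8.773×10^-4 m·K/W
  R'_conv,out = 1/(2πr h) = 1/(2π·0.0126·14.3) = 0.8833 m·K/W
ΣR = 8.773×10^-4 + 0.8833 = 0.8842 m·K/W
Q' = ΔT/ΣR = (84.1 °C − 33.1 °C)/0.8842 = 57.7 W/m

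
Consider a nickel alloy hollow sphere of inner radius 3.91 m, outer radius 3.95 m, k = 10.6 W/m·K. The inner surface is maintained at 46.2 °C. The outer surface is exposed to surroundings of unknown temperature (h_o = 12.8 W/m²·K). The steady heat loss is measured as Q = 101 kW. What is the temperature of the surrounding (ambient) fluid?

T_out = 3.99 °C

Sum the resistances:
  R_nickel alloy = (1/3.91 − 1/3.95)/(4πk) = 0.002590/(4π·10.6) = 1.944×10^-5 K/W
  R_conv,out = 1/(4πr²h) = 1/(4π·3.95²·12.8) = 3.985×10^-4 K/W
ΣR = 4.179×10^-4 K/W
ΔT = Q·ΣR = 1.01×10^5 × 4.179×10^-4 = 42.21 K
Heat flows outward, so T_out = T_in − ΔT = 46.2 − 42.21 = 3.99 °C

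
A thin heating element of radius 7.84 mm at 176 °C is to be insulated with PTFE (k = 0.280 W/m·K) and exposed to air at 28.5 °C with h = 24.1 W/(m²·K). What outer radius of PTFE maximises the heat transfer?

r_cr = 1.16 cm

For a cylinder, r_cr = k_ins/h = 0.280/24.1 = 0.0116 m = 1.16 cm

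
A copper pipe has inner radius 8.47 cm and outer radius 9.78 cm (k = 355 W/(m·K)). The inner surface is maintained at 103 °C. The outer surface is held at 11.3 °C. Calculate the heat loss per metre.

Q' = 1.42×10^6 W/m

Q' = 2πk·ΔT/ln(r₂/r₁) = 2π × 355 × 91.7 / ln(0.0978/0.0847) = 1.42×10^6 W/m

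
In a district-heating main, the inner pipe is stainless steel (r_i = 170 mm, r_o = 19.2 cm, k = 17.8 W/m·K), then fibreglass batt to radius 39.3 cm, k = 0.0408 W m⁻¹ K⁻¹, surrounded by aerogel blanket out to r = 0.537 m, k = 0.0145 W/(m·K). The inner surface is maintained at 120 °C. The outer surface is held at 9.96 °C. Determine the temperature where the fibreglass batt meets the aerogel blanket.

Treat each layer as a resistance in series:
  R'_stainless steel = ln(0.192/0.170)/(2πk) = 0.1217/(2π·17.8) = 0.001088 m·K/W
  R'_fibreglass batt = ln(0.393/0.192)/(2πk) = 0.7163/(2π·0.0408) = 2.794 m·K/W
  R'_aerogel blanket = ln(0.537/0.393)/(2πk) = 0.3122/(2π·0.0145) = 3.427 m·K/W
ΣR = 0.001088 + 2.794 + 3.427 = 6.222 m·K/W
Q' = ΔT/ΣR = (120 °C − 9.96 °C)/6.222 = 17.69 W/m
From the inner boundary to the fibreglass batt/aerogel blanket interface, ΣR_partial = 2.795 m·K/W.
T_interface = T_in − Q'·ΣR_partial = 120 °C − (17.69)(2.795) = 70.6 °C

T = 70.6 °C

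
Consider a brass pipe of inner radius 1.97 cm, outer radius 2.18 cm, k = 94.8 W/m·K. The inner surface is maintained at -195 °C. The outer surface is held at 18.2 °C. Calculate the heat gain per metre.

Q' = 2πk·ΔT/ln(r₂/r₁) = 2π × 94.8 × 213.2 / ln(0.0218/0.0197) = 1.25×10^6 W/m

Q' = 1250 kW/m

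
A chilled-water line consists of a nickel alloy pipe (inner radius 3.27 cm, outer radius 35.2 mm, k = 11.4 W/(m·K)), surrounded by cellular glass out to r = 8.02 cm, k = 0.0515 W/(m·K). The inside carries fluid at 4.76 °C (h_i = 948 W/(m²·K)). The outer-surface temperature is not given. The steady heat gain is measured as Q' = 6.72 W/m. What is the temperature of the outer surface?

T_out = 21.9 °C

Series resistances:
  R'_conv,in = 1/(2πr h) = 1/(2π·0.0327·948) = 0.005134 m·K/W
  R'_nickel alloy = ln(0.0352/0.0327)/(2πk) = 0.07367/(2π·11.4) = 0.001029 m·K/W
  R'_cellular glass = ln(0.0802/0.0352)/(2πk) = 0.8235/(2π·0.0515) = 2.545 m·K/W
ΣR = 2.551 m·K/W
ΔT = Q'·ΣR = 6.72 × 2.551 = 17.14 K
Heat flows inward, so T_out = T_in + ΔT = 4.76 + 17.14 = 21.9 °C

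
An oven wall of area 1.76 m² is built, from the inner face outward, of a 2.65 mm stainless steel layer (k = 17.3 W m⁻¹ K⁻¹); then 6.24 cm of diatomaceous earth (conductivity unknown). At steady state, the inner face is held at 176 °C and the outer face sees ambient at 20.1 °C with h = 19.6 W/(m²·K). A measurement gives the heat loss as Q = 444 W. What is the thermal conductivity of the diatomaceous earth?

ΣR = ΔT/Q = |176 − 20.1|/444 = 0.3511 K/W
Known resistances:
  R_stainless steel = L/(kA) = 0.00265/(17.3·1.76) = 8.703×10^-5 K/W
  R_conv,out = 1/(hA) = 1/(19.6·1.76) = 0.02899 K/W
R_diatomaceous earth = ΣR − ΣR_known = 0.3511 − 0.02908 = 0.3220 K/W
L/(kA) = 0.3220 ⇒ k = 0.0624/(0.3220·1.76) = 0.110 W/m·K

k = 0.110 W/m·K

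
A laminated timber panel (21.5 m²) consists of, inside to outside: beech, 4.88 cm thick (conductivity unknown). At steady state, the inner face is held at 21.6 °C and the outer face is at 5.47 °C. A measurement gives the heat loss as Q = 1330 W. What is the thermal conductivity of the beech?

k = 0.187 W/m·K

ΣR = ΔT/Q = |21.6 − 5.47|/1330 = 0.01213 K/W
L/(kA) = 0.01213 ⇒ k = 0.0488/(0.01213·21.5) = 0.187 W/m·K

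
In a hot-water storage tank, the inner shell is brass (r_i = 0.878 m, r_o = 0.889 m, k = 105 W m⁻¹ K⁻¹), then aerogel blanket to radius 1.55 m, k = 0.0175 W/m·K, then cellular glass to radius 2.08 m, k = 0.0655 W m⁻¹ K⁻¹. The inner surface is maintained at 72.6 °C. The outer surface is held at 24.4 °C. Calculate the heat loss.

Series thermal resistances, inner to outer:
  R_brass = (1/0.878 − 1/0.889)/(4πk) = 0.01409/(4π·105) = 1.068×10^-5 K/W
  R_aerogel blanket = (1/0.889 − 1/1.55)/(4πk) = 0.4797/(4π·0.0175) = 2.181 K/W
  R_cellular glass = (1/1.55 − 1/2.08)/(4πk) = 0.1644/(4π·0.0655) = 0.1997 K/W
ΣR = 1.068×10^-5 + 2.181 + 0.1997 = 2.381 K/W
Q = ΔT/ΣR = (72.6 °C − 24.4 °C)/2.381 = 20.2 W

Q = 20.2 W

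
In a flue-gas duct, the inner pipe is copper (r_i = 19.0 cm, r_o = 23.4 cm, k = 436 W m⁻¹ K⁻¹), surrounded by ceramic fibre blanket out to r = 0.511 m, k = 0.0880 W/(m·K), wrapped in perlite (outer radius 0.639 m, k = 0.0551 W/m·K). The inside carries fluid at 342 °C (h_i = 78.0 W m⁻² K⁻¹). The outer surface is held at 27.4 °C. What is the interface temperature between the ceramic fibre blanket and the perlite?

Series thermal resistances, inner to outer:
  R'_conv,in = 1/(2πr h) = 1/(2π·0.190·78.0) = 0.01074 m·K/W
  R'_copper = ln(0.234/0.190)/(2πk) = 0.2083/(2π·436) = 7.604×10^-5 m·K/W
  R'_ceramic fibre blanket = ln(0.511/0.234)/(2πk) = 0.7810/(2π·0.0880) = 1.413 m·K/W
  R'_perlite = ln(0.639/0.511)/(2πk) = 0.2235/(2π·0.0551) = 0.6457 m·K/W
ΣR = 0.01074 + 7.604×10^-5 + 1.413 + 0.6457 = 2.070 m·K/W
Q' = ΔT/ΣR = (342 °C − 27.4 °C)/2.070 = 152.0 W/m
From the inner boundary to the ceramic fibre blanket/perlite interface, ΣR_partial = 1.424 m·K/W.
T_interface = T_in − Q'·ΣR_partial = 342 °C − (152.0)(1.424) = 126 °C

T = 126 °C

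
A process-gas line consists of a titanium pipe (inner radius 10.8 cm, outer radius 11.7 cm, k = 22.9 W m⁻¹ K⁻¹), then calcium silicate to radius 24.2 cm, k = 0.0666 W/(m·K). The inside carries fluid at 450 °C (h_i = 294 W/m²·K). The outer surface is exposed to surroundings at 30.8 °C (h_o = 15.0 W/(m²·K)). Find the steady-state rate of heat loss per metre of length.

Q' = 235 W/m

Resistance network (inner→outer):
  R'_conv,in = 1/(2πr h) = 1/(2π·0.108·294) = 0.005012 m·K/W
  R'_titanium = ln(0.117/0.108)/(2πk) = 0.08004/(2π·22.9) = 5.563×10^-4 m·K/W
  R'_calcium silicate = ln(0.242/0.117)/(2πk) = 0.7268/(2π·0.0666) = 1.737 m·K/W
  R'_conv,out = 1/(2πr h) = 1/(2π·0.242·15.0) = 0.04384 m·K/W
ΣR = 0.005012 + 5.563×10^-4 + 1.737 + 0.04384 = 1.786 m·K/W
Q' = ΔT/ΣR = (450 °C − 30.8 °C)/1.786 = 235 W/m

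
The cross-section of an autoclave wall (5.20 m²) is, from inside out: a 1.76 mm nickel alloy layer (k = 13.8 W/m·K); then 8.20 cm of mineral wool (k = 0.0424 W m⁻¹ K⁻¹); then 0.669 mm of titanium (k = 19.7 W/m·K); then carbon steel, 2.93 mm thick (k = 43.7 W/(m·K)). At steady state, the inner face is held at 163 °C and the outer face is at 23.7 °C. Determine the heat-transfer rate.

Q = 375 W

Series thermal resistances, inner to outer:
  R_nickel alloy = L/(kA) = 0.00176/(13.8·5.20) = 2.453×10^-5 K/W
  R_mineral wool = L/(kA) = 0.0820/(0.0424·5.20) = 0.3719 K/W
  R_titanium = L/(kA) = 6.69×10^-4/(19.7·5.20) = 6.531×10^-6 K/W
  R_carbon steel = L/(kA) = 0.00293/(43.7·5.20) = 1.289×10^-5 K/W
ΣR = 2.453×10^-5 + 0.3719 + 6.531×10^-6 + 1.289×10^-5 = 0.3719 K/W
Q = ΔT/ΣR = (163 °C − 23.7 °C)/0.3719 = 375 W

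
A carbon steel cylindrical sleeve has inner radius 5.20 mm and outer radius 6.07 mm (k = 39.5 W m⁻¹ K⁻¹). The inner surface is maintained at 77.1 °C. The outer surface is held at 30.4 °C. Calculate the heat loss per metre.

Q' = 74.9 kW/m

Q' = 2πk·ΔT/ln(r₂/r₁) = 2π × 39.5 × 46.7 / ln(0.00607/0.00520) = 74900 W/m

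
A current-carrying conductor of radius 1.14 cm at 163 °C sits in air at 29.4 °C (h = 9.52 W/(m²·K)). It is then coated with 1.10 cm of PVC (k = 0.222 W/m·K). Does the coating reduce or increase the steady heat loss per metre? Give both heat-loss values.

Critical radius for a cylinder: r_cr = k/h = 0.0233 m = 2.33 cm.
Outer radius after coating: r₂ = 0.0114 + 0.0110 = 0.0224 m.
Since r₁ < r_cr and r₂ ≤ r_cr, the coating moves toward the maximum at r_cr — heat loss rises.
Bare: R = 1/(2πr₁h) = 1.466 m·K/W; Q = 133.6/1.466 = 91.1 W/m.
Coated: R = R_cond + R_conv = 1.231 m·K/W; Q = 133.6/1.231 = 109 W/m.

increases: 91.1 → 109 W/m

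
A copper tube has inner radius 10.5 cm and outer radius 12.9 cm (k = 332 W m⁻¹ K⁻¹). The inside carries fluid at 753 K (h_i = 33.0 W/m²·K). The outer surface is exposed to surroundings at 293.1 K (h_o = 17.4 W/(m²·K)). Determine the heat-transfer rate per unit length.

Q' = 3.93 kW/m

Series thermal resistances, inner to outer:
  R'_conv,in = 1/(2πr h) = 1/(2π·0.105·33.0) = 0.04593 m·K/W
  R'_copper = ln(0.129/0.105)/(2πk) = 0.2059/(2π·332) = 9.868×10^-5 m·K/W
  R'_conv,out = 1/(2πr h) = 1/(2π·0.129·17.4) = 0.07091 m·K/W
ΣR = 0.04593 + 9.868×10^-5 + 0.07091 = 0.1169 m·K/W
Q' = ΔT/ΣR = (753 K − 293.1 K)/0.1169 = 3930 W/m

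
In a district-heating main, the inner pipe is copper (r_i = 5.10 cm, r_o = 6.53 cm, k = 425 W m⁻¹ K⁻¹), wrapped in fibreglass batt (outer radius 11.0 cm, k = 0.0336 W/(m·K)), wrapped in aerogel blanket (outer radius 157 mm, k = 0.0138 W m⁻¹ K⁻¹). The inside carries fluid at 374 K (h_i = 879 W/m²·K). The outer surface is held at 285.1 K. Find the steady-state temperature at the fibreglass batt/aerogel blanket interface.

Series thermal resistances, inner to outer:
  R'_conv,in = 1/(2πr h) = 1/(2π·0.0510·879) = 0.003550 m·K/W
  R'_copper = ln(0.0653/0.0510)/(2πk) = 0.2472/(2π·425) = 9.256×10^-5 m·K/W
  R'_fibreglass batt = ln(0.110/0.0653)/(2πk) = 0.5215/(2π·0.0336) = 2.470 m·K/W
  R'_aerogel blanket = ln(0.157/0.110)/(2πk) = 0.3558/(2π·0.0138) = 4.103 m·K/W
ΣR = 0.003550 + 9.256×10^-5 + 2.470 + 4.103 = 6.577 m·K/W
Q' = ΔT/ΣR = (374 K − 285.1 K)/6.577 = 13.52 W/m
From the inner boundary to the fibreglass batt/aerogel blanket interface, ΣR_partial = 2.474 m·K/W.
T_interface = T_in − Q'·ΣR_partial = 374 K − (13.52)(2.474) = 340.6 K

T = 340.6 K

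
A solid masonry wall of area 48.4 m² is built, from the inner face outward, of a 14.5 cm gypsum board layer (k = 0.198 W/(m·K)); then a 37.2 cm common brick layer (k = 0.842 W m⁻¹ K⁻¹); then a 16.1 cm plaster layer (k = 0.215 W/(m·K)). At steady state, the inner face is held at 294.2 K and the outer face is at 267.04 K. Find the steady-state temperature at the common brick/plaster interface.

T = 277.62 K

Resistance network (inner→outer):
  R_gypsum board = L/(kA) = 0.145/(0.198·48.4) = 0.01513 K/W
  R_common brick = L/(kA) = 0.372/(0.842·48.4) = 0.009128 K/W
  R_plaster = L/(kA) = 0.161/(0.215·48.4) = 0.01547 K/W
ΣR = 0.01513 + 0.009128 + 0.01547 = 0.03973 K/W
Q = ΔT/ΣR = (294.2 K − 267.04 K)/0.03973 = 683.6 W
From the inner boundary to the common brick/plaster interface, ΣR_partial = 0.02426 K/W.
T_interface = T_in − Q·ΣR_partial = 294.2 K − (683.6)(0.02426) = 277.62 K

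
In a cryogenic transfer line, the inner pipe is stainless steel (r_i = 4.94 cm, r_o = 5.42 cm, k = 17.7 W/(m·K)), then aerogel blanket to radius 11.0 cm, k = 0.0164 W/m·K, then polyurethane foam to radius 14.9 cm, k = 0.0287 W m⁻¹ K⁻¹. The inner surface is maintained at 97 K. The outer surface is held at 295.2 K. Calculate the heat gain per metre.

Treat each layer as a resistance in series:
  R'_stainless steel = ln(0.0542/0.0494)/(2πk) = 0.09273/(2π·17.7) = 8.338×10^-4 m·K/W
  R'_aerogel blanket = ln(0.110/0.0542)/(2πk) = 0.7078/(2π·0.0164) = 6.869 m·K/W
  R'_polyurethane foam = ln(0.149/0.110)/(2πk) = 0.3035/(2π·0.0287) = 1.683 m·K/W
ΣR = 8.338×10^-4 + 6.869 + 1.683 = 8.553 m·K/W
Q' = ΔT/ΣR = (97 K − 295.2 K)/8.553 = -23.2 W/m
(Negative Q' ⇒ heat flows inward; heat gain = 23.2 W/m.)

Q' = 23.2 W/m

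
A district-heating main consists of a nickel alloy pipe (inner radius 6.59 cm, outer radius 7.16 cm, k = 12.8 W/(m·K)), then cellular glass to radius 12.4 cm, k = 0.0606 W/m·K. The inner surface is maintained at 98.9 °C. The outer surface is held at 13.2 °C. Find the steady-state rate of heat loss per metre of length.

Resistance network (inner→outer):
  R'_nickel alloy = ln(0.0716/0.0659)/(2πk) = 0.08296/(2π·12.8) = 0.001031 m·K/W
  R'_cellular glass = ln(0.124/0.0716)/(2πk) = 0.5492/(2π·0.0606) = 1.442 m·K/W
ΣR = 0.001031 + 1.442 = 1.443 m·K/W
Q' = ΔT/ΣR = (98.9 °C − 13.2 °C)/1.443 = 59.4 W/m

Q' = 59.4 W/m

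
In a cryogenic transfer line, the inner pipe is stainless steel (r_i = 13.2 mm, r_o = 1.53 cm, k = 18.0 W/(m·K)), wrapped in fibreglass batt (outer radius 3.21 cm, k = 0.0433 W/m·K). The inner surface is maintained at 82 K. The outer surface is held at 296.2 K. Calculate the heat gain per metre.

Series thermal resistances, inner to outer:
  R'_stainless steel = ln(0.0153/0.0132)/(2πk) = 0.1476/(2π·18.0) = 0.001305 m·K/W
  R'_fibreglass batt = ln(0.0321/0.0153)/(2πk) = 0.7410/(2π·0.0433) = 2.724 m·K/W
ΣR = 0.001305 + 2.724 = 2.725 m·K/W
Q' = ΔT/ΣR = (82 K − 296.2 K)/2.725 = -78.6 W/m
(Negative Q' ⇒ heat flows inward; heat gain = 78.6 W/m.)

Q' = 78.6 W/m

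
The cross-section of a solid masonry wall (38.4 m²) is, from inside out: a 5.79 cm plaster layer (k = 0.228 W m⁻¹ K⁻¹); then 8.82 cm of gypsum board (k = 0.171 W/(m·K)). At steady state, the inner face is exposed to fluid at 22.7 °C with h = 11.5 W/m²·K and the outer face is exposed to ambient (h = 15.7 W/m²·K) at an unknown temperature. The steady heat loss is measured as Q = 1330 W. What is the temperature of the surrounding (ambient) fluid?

Sum the resistances:
  R_conv,in = 1/(hA) = 1/(11.5·38.4) = 0.002264 K/W
  R_plaster = L/(kA) = 0.0579/(0.228·38.4) = 0.006613 K/W
  R_gypsum board = L/(kA) = 0.0882/(0.171·38.4) = 0.01343 K/W
  R_conv,out = 1/(hA) = 1/(15.7·38.4) = 0.001659 K/W
ΣR = 0.02397 K/W
ΔT = Q·ΣR = 1330 × 0.02397 = 31.88 K
Heat flows outward, so T_out = T_in − ΔT = 22.7 − 31.88 = -9.18 °C

T_out = -9.18 °C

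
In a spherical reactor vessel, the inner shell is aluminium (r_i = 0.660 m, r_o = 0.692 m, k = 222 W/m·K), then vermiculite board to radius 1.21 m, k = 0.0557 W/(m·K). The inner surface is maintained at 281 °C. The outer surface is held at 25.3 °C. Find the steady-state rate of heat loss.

Q = 289 W

Resistance network (inner→outer):
  R_aluminium = (1/0.660 − 1/0.692)/(4πk) = 0.07006/(4π·222) = 2.512×10^-5 K/W
  R_vermiculite board = (1/0.692 − 1/1.21)/(4πk) = 0.6186/(4π·0.0557) = 0.8838 K/W
ΣR = 2.512×10^-5 + 0.8838 = 0.8838 K/W
Q = ΔT/ΣR = (281 °C − 25.3 °C)/0.8838 = 289 W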